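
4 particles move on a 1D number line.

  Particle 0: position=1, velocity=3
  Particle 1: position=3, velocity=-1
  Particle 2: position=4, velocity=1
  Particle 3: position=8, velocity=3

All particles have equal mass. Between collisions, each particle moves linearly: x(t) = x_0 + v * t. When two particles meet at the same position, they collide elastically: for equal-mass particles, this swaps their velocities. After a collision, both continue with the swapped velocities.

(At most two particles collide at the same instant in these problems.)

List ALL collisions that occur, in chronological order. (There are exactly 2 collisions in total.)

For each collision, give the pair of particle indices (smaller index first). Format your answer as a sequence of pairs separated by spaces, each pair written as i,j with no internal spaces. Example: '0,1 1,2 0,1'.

Answer: 0,1 1,2

Derivation:
Collision at t=1/2: particles 0 and 1 swap velocities; positions: p0=5/2 p1=5/2 p2=9/2 p3=19/2; velocities now: v0=-1 v1=3 v2=1 v3=3
Collision at t=3/2: particles 1 and 2 swap velocities; positions: p0=3/2 p1=11/2 p2=11/2 p3=25/2; velocities now: v0=-1 v1=1 v2=3 v3=3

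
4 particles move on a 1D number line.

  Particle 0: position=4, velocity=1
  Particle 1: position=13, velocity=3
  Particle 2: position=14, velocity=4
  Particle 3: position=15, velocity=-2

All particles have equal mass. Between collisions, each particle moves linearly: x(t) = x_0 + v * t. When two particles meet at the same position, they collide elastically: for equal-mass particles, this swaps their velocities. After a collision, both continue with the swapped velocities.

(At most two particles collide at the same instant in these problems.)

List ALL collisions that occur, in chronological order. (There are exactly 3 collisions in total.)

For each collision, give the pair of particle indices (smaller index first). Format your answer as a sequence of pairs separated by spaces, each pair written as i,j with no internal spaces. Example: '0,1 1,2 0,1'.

Answer: 2,3 1,2 0,1

Derivation:
Collision at t=1/6: particles 2 and 3 swap velocities; positions: p0=25/6 p1=27/2 p2=44/3 p3=44/3; velocities now: v0=1 v1=3 v2=-2 v3=4
Collision at t=2/5: particles 1 and 2 swap velocities; positions: p0=22/5 p1=71/5 p2=71/5 p3=78/5; velocities now: v0=1 v1=-2 v2=3 v3=4
Collision at t=11/3: particles 0 and 1 swap velocities; positions: p0=23/3 p1=23/3 p2=24 p3=86/3; velocities now: v0=-2 v1=1 v2=3 v3=4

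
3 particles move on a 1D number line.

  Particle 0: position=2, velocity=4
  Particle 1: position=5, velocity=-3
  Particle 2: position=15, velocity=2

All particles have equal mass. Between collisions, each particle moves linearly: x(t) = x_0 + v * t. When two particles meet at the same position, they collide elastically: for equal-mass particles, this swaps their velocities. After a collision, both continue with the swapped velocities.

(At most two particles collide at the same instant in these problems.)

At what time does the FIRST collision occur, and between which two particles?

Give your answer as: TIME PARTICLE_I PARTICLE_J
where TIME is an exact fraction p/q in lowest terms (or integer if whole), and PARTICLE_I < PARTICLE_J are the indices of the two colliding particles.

Answer: 3/7 0 1

Derivation:
Pair (0,1): pos 2,5 vel 4,-3 -> gap=3, closing at 7/unit, collide at t=3/7
Pair (1,2): pos 5,15 vel -3,2 -> not approaching (rel speed -5 <= 0)
Earliest collision: t=3/7 between 0 and 1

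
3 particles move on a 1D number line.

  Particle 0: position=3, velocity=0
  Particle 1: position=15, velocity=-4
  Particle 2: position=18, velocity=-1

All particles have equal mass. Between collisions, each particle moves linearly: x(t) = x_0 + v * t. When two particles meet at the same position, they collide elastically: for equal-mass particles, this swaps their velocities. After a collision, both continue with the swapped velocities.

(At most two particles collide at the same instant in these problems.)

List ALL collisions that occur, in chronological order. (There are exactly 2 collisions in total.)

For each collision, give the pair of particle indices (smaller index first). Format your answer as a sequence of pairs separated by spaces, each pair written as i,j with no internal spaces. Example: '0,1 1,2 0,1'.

Answer: 0,1 1,2

Derivation:
Collision at t=3: particles 0 and 1 swap velocities; positions: p0=3 p1=3 p2=15; velocities now: v0=-4 v1=0 v2=-1
Collision at t=15: particles 1 and 2 swap velocities; positions: p0=-45 p1=3 p2=3; velocities now: v0=-4 v1=-1 v2=0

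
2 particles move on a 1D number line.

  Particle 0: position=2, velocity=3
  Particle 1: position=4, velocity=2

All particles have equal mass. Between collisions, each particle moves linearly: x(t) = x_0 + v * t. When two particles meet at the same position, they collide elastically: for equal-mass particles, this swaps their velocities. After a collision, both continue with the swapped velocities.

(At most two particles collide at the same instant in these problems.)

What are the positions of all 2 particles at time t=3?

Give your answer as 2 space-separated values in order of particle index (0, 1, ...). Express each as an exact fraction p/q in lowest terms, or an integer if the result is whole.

Answer: 10 11

Derivation:
Collision at t=2: particles 0 and 1 swap velocities; positions: p0=8 p1=8; velocities now: v0=2 v1=3
Advance to t=3 (no further collisions before then); velocities: v0=2 v1=3; positions = 10 11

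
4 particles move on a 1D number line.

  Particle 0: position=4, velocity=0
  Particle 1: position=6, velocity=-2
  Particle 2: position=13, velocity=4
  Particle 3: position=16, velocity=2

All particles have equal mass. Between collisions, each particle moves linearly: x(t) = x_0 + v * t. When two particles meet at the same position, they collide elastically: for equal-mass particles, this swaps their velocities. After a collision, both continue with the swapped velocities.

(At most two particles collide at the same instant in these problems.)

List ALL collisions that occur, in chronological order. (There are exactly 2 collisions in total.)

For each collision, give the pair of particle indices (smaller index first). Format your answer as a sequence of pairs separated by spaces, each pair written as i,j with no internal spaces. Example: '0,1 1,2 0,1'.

Collision at t=1: particles 0 and 1 swap velocities; positions: p0=4 p1=4 p2=17 p3=18; velocities now: v0=-2 v1=0 v2=4 v3=2
Collision at t=3/2: particles 2 and 3 swap velocities; positions: p0=3 p1=4 p2=19 p3=19; velocities now: v0=-2 v1=0 v2=2 v3=4

Answer: 0,1 2,3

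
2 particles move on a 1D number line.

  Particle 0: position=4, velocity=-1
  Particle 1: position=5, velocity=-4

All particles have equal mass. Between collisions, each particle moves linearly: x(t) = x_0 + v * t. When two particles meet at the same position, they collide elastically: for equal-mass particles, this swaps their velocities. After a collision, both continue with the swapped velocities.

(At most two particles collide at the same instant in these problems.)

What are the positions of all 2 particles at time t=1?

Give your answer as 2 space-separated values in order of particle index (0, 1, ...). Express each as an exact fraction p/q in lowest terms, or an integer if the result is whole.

Answer: 1 3

Derivation:
Collision at t=1/3: particles 0 and 1 swap velocities; positions: p0=11/3 p1=11/3; velocities now: v0=-4 v1=-1
Advance to t=1 (no further collisions before then); velocities: v0=-4 v1=-1; positions = 1 3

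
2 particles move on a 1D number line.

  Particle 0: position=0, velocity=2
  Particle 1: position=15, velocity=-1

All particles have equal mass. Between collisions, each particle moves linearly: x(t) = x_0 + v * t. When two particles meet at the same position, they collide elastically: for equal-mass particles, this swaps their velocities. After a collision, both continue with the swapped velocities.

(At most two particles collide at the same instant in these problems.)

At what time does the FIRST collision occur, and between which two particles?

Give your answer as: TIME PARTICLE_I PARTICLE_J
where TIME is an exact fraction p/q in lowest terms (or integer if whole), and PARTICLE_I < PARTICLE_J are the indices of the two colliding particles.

Answer: 5 0 1

Derivation:
Pair (0,1): pos 0,15 vel 2,-1 -> gap=15, closing at 3/unit, collide at t=5
Earliest collision: t=5 between 0 and 1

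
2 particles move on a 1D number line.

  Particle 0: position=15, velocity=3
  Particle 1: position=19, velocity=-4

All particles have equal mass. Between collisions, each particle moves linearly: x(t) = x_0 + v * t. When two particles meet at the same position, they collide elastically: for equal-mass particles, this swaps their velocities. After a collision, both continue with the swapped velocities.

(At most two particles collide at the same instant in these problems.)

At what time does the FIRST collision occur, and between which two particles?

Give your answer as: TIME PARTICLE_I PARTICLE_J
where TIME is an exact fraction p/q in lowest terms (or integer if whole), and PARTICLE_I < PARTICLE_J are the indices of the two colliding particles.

Pair (0,1): pos 15,19 vel 3,-4 -> gap=4, closing at 7/unit, collide at t=4/7
Earliest collision: t=4/7 between 0 and 1

Answer: 4/7 0 1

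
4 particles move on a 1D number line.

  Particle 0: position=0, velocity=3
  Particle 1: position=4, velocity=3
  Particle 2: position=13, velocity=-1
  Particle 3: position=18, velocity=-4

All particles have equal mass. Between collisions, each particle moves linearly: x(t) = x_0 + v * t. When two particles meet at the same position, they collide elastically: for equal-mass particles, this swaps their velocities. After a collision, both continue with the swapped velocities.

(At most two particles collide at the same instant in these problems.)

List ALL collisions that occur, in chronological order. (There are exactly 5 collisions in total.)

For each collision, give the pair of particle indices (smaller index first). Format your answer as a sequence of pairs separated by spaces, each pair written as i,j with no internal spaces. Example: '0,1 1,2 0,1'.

Answer: 2,3 1,2 2,3 0,1 1,2

Derivation:
Collision at t=5/3: particles 2 and 3 swap velocities; positions: p0=5 p1=9 p2=34/3 p3=34/3; velocities now: v0=3 v1=3 v2=-4 v3=-1
Collision at t=2: particles 1 and 2 swap velocities; positions: p0=6 p1=10 p2=10 p3=11; velocities now: v0=3 v1=-4 v2=3 v3=-1
Collision at t=9/4: particles 2 and 3 swap velocities; positions: p0=27/4 p1=9 p2=43/4 p3=43/4; velocities now: v0=3 v1=-4 v2=-1 v3=3
Collision at t=18/7: particles 0 and 1 swap velocities; positions: p0=54/7 p1=54/7 p2=73/7 p3=82/7; velocities now: v0=-4 v1=3 v2=-1 v3=3
Collision at t=13/4: particles 1 and 2 swap velocities; positions: p0=5 p1=39/4 p2=39/4 p3=55/4; velocities now: v0=-4 v1=-1 v2=3 v3=3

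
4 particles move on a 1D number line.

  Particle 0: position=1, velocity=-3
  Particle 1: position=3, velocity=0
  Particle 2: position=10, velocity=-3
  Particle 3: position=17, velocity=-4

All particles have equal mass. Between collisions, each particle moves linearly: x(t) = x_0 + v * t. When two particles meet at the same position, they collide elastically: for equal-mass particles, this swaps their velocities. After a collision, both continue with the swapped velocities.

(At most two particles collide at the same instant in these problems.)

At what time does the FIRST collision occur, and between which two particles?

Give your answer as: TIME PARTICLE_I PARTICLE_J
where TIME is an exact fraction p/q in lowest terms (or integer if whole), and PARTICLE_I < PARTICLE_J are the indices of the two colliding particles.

Pair (0,1): pos 1,3 vel -3,0 -> not approaching (rel speed -3 <= 0)
Pair (1,2): pos 3,10 vel 0,-3 -> gap=7, closing at 3/unit, collide at t=7/3
Pair (2,3): pos 10,17 vel -3,-4 -> gap=7, closing at 1/unit, collide at t=7
Earliest collision: t=7/3 between 1 and 2

Answer: 7/3 1 2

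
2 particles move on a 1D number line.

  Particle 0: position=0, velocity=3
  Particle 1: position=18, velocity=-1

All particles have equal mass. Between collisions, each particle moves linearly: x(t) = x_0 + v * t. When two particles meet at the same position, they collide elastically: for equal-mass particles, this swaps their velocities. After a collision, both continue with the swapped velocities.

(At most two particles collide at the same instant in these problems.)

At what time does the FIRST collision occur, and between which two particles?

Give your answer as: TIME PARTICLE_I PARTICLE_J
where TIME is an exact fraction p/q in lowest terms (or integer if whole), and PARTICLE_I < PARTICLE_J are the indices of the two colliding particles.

Pair (0,1): pos 0,18 vel 3,-1 -> gap=18, closing at 4/unit, collide at t=9/2
Earliest collision: t=9/2 between 0 and 1

Answer: 9/2 0 1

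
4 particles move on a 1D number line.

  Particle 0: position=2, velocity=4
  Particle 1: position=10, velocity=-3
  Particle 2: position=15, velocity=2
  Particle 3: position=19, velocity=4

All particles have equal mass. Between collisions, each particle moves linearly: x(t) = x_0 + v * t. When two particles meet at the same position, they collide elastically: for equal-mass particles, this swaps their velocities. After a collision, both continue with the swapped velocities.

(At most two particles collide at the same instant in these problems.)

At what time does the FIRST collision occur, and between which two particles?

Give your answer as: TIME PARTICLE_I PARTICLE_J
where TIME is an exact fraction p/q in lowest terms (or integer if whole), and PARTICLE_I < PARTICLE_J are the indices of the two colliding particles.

Pair (0,1): pos 2,10 vel 4,-3 -> gap=8, closing at 7/unit, collide at t=8/7
Pair (1,2): pos 10,15 vel -3,2 -> not approaching (rel speed -5 <= 0)
Pair (2,3): pos 15,19 vel 2,4 -> not approaching (rel speed -2 <= 0)
Earliest collision: t=8/7 between 0 and 1

Answer: 8/7 0 1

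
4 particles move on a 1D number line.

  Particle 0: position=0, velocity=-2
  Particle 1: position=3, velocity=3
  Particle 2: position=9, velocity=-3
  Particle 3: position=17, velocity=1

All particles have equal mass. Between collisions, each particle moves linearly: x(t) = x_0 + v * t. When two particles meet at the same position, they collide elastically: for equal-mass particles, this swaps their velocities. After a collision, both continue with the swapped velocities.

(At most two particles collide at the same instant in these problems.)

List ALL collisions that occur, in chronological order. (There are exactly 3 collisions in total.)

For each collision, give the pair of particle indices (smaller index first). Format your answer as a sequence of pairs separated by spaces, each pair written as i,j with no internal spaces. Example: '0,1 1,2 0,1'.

Answer: 1,2 2,3 0,1

Derivation:
Collision at t=1: particles 1 and 2 swap velocities; positions: p0=-2 p1=6 p2=6 p3=18; velocities now: v0=-2 v1=-3 v2=3 v3=1
Collision at t=7: particles 2 and 3 swap velocities; positions: p0=-14 p1=-12 p2=24 p3=24; velocities now: v0=-2 v1=-3 v2=1 v3=3
Collision at t=9: particles 0 and 1 swap velocities; positions: p0=-18 p1=-18 p2=26 p3=30; velocities now: v0=-3 v1=-2 v2=1 v3=3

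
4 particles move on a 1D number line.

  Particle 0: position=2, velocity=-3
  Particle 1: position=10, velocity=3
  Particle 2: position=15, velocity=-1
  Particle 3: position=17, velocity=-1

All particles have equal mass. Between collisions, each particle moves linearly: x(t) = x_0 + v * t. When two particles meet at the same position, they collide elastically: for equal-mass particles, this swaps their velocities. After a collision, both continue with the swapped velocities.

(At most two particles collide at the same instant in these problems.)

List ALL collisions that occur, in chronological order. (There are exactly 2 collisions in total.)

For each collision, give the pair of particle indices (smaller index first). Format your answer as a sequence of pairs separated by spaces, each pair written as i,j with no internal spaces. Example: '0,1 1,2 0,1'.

Collision at t=5/4: particles 1 and 2 swap velocities; positions: p0=-7/4 p1=55/4 p2=55/4 p3=63/4; velocities now: v0=-3 v1=-1 v2=3 v3=-1
Collision at t=7/4: particles 2 and 3 swap velocities; positions: p0=-13/4 p1=53/4 p2=61/4 p3=61/4; velocities now: v0=-3 v1=-1 v2=-1 v3=3

Answer: 1,2 2,3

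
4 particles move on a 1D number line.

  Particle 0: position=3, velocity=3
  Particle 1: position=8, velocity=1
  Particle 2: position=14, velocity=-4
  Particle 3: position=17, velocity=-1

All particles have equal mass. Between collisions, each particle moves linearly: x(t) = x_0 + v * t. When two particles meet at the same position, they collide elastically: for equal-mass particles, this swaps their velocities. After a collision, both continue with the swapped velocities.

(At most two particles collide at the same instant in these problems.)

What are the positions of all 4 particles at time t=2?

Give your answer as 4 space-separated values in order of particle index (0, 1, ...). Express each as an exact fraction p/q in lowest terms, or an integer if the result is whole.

Collision at t=6/5: particles 1 and 2 swap velocities; positions: p0=33/5 p1=46/5 p2=46/5 p3=79/5; velocities now: v0=3 v1=-4 v2=1 v3=-1
Collision at t=11/7: particles 0 and 1 swap velocities; positions: p0=54/7 p1=54/7 p2=67/7 p3=108/7; velocities now: v0=-4 v1=3 v2=1 v3=-1
Advance to t=2 (no further collisions before then); velocities: v0=-4 v1=3 v2=1 v3=-1; positions = 6 9 10 15

Answer: 6 9 10 15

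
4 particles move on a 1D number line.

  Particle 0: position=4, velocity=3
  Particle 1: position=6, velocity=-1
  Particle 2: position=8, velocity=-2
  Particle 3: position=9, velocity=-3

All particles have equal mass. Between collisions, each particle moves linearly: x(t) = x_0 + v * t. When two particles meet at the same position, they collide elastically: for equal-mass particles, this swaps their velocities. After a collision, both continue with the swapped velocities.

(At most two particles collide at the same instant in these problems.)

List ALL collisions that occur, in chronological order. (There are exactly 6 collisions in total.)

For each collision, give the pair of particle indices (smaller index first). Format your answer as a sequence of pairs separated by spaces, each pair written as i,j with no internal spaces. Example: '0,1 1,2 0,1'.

Answer: 0,1 1,2 2,3 1,2 0,1 1,2

Derivation:
Collision at t=1/2: particles 0 and 1 swap velocities; positions: p0=11/2 p1=11/2 p2=7 p3=15/2; velocities now: v0=-1 v1=3 v2=-2 v3=-3
Collision at t=4/5: particles 1 and 2 swap velocities; positions: p0=26/5 p1=32/5 p2=32/5 p3=33/5; velocities now: v0=-1 v1=-2 v2=3 v3=-3
Collision at t=5/6: particles 2 and 3 swap velocities; positions: p0=31/6 p1=19/3 p2=13/2 p3=13/2; velocities now: v0=-1 v1=-2 v2=-3 v3=3
Collision at t=1: particles 1 and 2 swap velocities; positions: p0=5 p1=6 p2=6 p3=7; velocities now: v0=-1 v1=-3 v2=-2 v3=3
Collision at t=3/2: particles 0 and 1 swap velocities; positions: p0=9/2 p1=9/2 p2=5 p3=17/2; velocities now: v0=-3 v1=-1 v2=-2 v3=3
Collision at t=2: particles 1 and 2 swap velocities; positions: p0=3 p1=4 p2=4 p3=10; velocities now: v0=-3 v1=-2 v2=-1 v3=3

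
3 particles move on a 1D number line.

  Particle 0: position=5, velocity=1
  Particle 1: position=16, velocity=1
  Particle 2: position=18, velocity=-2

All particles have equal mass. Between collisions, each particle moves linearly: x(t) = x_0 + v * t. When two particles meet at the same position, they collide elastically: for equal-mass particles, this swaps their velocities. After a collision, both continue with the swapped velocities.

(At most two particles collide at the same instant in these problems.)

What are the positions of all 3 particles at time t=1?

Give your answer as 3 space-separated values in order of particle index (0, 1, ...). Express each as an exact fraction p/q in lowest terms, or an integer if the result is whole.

Collision at t=2/3: particles 1 and 2 swap velocities; positions: p0=17/3 p1=50/3 p2=50/3; velocities now: v0=1 v1=-2 v2=1
Advance to t=1 (no further collisions before then); velocities: v0=1 v1=-2 v2=1; positions = 6 16 17

Answer: 6 16 17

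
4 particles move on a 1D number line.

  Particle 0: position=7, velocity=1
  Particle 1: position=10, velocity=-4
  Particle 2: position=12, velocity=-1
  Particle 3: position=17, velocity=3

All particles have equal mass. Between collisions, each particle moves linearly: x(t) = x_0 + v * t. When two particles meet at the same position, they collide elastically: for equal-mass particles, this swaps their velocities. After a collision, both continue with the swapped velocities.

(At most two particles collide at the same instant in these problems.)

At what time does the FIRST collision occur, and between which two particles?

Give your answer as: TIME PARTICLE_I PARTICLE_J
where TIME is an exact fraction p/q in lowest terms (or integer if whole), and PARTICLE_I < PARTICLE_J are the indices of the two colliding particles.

Answer: 3/5 0 1

Derivation:
Pair (0,1): pos 7,10 vel 1,-4 -> gap=3, closing at 5/unit, collide at t=3/5
Pair (1,2): pos 10,12 vel -4,-1 -> not approaching (rel speed -3 <= 0)
Pair (2,3): pos 12,17 vel -1,3 -> not approaching (rel speed -4 <= 0)
Earliest collision: t=3/5 between 0 and 1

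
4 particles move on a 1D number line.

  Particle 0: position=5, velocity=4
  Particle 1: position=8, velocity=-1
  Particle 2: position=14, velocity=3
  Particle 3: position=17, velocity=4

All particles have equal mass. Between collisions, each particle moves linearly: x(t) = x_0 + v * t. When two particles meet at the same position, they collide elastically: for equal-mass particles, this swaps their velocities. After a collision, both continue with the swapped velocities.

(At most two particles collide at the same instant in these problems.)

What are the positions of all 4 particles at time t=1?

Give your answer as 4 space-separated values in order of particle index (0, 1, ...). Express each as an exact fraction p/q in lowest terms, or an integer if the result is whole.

Collision at t=3/5: particles 0 and 1 swap velocities; positions: p0=37/5 p1=37/5 p2=79/5 p3=97/5; velocities now: v0=-1 v1=4 v2=3 v3=4
Advance to t=1 (no further collisions before then); velocities: v0=-1 v1=4 v2=3 v3=4; positions = 7 9 17 21

Answer: 7 9 17 21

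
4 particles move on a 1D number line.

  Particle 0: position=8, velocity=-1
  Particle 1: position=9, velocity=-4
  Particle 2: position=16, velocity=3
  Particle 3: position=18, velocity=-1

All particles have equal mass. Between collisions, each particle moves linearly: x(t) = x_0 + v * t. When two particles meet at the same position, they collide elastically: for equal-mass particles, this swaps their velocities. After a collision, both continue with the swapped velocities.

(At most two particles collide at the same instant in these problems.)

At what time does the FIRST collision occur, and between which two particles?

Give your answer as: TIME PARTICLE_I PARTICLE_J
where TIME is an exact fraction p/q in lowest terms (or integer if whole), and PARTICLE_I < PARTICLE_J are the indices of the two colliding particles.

Answer: 1/3 0 1

Derivation:
Pair (0,1): pos 8,9 vel -1,-4 -> gap=1, closing at 3/unit, collide at t=1/3
Pair (1,2): pos 9,16 vel -4,3 -> not approaching (rel speed -7 <= 0)
Pair (2,3): pos 16,18 vel 3,-1 -> gap=2, closing at 4/unit, collide at t=1/2
Earliest collision: t=1/3 between 0 and 1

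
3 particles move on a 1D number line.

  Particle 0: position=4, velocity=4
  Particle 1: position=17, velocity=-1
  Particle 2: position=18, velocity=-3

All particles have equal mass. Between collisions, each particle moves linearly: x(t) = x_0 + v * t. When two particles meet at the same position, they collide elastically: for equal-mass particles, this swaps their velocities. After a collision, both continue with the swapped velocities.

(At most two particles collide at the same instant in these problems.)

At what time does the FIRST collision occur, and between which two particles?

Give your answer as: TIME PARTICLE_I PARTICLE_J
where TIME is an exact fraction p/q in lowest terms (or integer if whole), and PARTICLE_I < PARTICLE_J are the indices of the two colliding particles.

Pair (0,1): pos 4,17 vel 4,-1 -> gap=13, closing at 5/unit, collide at t=13/5
Pair (1,2): pos 17,18 vel -1,-3 -> gap=1, closing at 2/unit, collide at t=1/2
Earliest collision: t=1/2 between 1 and 2

Answer: 1/2 1 2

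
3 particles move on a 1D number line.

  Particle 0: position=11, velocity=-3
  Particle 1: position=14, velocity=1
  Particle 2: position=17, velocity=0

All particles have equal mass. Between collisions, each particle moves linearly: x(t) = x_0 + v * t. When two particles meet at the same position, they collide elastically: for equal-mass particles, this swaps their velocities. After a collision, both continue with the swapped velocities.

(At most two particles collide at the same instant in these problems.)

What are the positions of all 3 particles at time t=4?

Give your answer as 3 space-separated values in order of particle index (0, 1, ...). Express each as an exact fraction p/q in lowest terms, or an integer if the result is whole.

Collision at t=3: particles 1 and 2 swap velocities; positions: p0=2 p1=17 p2=17; velocities now: v0=-3 v1=0 v2=1
Advance to t=4 (no further collisions before then); velocities: v0=-3 v1=0 v2=1; positions = -1 17 18

Answer: -1 17 18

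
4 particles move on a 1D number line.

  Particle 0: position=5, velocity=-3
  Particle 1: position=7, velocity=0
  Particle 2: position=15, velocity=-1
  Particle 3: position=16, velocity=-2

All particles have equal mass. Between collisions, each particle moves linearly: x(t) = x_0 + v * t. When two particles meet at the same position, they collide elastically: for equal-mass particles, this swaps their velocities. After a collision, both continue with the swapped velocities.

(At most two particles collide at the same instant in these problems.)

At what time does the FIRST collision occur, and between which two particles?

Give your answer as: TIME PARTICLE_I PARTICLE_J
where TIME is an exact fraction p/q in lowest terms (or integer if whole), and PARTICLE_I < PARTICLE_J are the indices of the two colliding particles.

Pair (0,1): pos 5,7 vel -3,0 -> not approaching (rel speed -3 <= 0)
Pair (1,2): pos 7,15 vel 0,-1 -> gap=8, closing at 1/unit, collide at t=8
Pair (2,3): pos 15,16 vel -1,-2 -> gap=1, closing at 1/unit, collide at t=1
Earliest collision: t=1 between 2 and 3

Answer: 1 2 3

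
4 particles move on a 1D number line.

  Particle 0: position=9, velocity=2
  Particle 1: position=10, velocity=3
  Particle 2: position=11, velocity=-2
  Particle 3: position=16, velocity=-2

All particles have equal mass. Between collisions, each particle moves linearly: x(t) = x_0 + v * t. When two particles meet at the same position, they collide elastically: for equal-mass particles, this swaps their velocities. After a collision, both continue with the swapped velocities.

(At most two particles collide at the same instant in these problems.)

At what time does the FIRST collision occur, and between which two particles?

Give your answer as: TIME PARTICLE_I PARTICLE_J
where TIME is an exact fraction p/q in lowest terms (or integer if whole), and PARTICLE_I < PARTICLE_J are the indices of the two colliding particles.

Answer: 1/5 1 2

Derivation:
Pair (0,1): pos 9,10 vel 2,3 -> not approaching (rel speed -1 <= 0)
Pair (1,2): pos 10,11 vel 3,-2 -> gap=1, closing at 5/unit, collide at t=1/5
Pair (2,3): pos 11,16 vel -2,-2 -> not approaching (rel speed 0 <= 0)
Earliest collision: t=1/5 between 1 and 2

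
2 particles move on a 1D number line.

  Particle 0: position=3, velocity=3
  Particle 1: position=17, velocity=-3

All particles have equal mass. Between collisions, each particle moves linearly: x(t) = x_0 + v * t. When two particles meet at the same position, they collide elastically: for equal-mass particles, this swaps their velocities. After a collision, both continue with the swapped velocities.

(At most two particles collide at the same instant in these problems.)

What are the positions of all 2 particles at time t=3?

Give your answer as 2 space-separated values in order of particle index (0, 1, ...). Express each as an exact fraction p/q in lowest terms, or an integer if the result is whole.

Collision at t=7/3: particles 0 and 1 swap velocities; positions: p0=10 p1=10; velocities now: v0=-3 v1=3
Advance to t=3 (no further collisions before then); velocities: v0=-3 v1=3; positions = 8 12

Answer: 8 12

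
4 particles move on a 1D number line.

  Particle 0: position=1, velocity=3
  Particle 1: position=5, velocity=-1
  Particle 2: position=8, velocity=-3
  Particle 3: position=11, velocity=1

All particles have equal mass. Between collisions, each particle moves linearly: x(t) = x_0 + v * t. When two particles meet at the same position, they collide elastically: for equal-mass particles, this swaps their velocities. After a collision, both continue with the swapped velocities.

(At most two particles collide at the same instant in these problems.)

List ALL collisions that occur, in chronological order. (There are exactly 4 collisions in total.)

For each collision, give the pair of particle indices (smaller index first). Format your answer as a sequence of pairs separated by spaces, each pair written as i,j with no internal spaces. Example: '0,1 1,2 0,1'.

Answer: 0,1 1,2 0,1 2,3

Derivation:
Collision at t=1: particles 0 and 1 swap velocities; positions: p0=4 p1=4 p2=5 p3=12; velocities now: v0=-1 v1=3 v2=-3 v3=1
Collision at t=7/6: particles 1 and 2 swap velocities; positions: p0=23/6 p1=9/2 p2=9/2 p3=73/6; velocities now: v0=-1 v1=-3 v2=3 v3=1
Collision at t=3/2: particles 0 and 1 swap velocities; positions: p0=7/2 p1=7/2 p2=11/2 p3=25/2; velocities now: v0=-3 v1=-1 v2=3 v3=1
Collision at t=5: particles 2 and 3 swap velocities; positions: p0=-7 p1=0 p2=16 p3=16; velocities now: v0=-3 v1=-1 v2=1 v3=3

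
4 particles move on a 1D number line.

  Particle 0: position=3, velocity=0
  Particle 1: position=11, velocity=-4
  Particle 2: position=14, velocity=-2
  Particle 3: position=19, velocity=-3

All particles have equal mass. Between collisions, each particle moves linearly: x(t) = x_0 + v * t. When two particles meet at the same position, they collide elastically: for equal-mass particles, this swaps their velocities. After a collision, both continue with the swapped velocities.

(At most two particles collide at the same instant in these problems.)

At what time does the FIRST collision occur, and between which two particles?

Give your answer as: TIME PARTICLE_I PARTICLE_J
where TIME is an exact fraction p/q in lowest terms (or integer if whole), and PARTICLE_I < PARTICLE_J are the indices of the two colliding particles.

Answer: 2 0 1

Derivation:
Pair (0,1): pos 3,11 vel 0,-4 -> gap=8, closing at 4/unit, collide at t=2
Pair (1,2): pos 11,14 vel -4,-2 -> not approaching (rel speed -2 <= 0)
Pair (2,3): pos 14,19 vel -2,-3 -> gap=5, closing at 1/unit, collide at t=5
Earliest collision: t=2 between 0 and 1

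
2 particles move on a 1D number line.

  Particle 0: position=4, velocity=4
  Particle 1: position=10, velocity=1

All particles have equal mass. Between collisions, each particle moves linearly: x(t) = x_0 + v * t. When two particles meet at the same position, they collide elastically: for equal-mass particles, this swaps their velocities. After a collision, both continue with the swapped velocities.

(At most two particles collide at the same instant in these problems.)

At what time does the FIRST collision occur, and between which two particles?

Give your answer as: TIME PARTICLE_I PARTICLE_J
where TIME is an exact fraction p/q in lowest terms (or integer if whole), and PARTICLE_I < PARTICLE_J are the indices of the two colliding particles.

Answer: 2 0 1

Derivation:
Pair (0,1): pos 4,10 vel 4,1 -> gap=6, closing at 3/unit, collide at t=2
Earliest collision: t=2 between 0 and 1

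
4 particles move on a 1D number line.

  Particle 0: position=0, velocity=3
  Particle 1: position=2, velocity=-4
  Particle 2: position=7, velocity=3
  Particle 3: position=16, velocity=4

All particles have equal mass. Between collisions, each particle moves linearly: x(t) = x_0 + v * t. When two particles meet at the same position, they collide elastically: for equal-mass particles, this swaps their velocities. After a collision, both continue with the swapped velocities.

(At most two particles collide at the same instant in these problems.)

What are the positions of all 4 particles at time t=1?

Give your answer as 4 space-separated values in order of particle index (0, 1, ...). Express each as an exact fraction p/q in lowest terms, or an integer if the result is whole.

Answer: -2 3 10 20

Derivation:
Collision at t=2/7: particles 0 and 1 swap velocities; positions: p0=6/7 p1=6/7 p2=55/7 p3=120/7; velocities now: v0=-4 v1=3 v2=3 v3=4
Advance to t=1 (no further collisions before then); velocities: v0=-4 v1=3 v2=3 v3=4; positions = -2 3 10 20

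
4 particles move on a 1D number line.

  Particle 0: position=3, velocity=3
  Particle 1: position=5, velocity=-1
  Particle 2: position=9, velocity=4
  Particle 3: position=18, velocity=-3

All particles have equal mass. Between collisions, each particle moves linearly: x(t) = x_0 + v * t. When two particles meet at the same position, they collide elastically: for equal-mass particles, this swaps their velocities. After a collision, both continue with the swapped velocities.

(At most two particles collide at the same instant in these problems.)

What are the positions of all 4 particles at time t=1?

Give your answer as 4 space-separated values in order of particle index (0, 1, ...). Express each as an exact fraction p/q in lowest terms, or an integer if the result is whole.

Collision at t=1/2: particles 0 and 1 swap velocities; positions: p0=9/2 p1=9/2 p2=11 p3=33/2; velocities now: v0=-1 v1=3 v2=4 v3=-3
Advance to t=1 (no further collisions before then); velocities: v0=-1 v1=3 v2=4 v3=-3; positions = 4 6 13 15

Answer: 4 6 13 15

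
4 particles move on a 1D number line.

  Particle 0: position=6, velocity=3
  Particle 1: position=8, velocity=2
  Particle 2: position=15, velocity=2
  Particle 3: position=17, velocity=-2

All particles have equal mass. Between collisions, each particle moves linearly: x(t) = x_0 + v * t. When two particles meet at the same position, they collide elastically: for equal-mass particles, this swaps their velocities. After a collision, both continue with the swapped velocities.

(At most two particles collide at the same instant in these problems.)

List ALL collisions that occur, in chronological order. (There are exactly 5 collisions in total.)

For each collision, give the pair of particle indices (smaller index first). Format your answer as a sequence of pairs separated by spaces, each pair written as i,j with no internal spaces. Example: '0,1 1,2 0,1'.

Collision at t=1/2: particles 2 and 3 swap velocities; positions: p0=15/2 p1=9 p2=16 p3=16; velocities now: v0=3 v1=2 v2=-2 v3=2
Collision at t=2: particles 0 and 1 swap velocities; positions: p0=12 p1=12 p2=13 p3=19; velocities now: v0=2 v1=3 v2=-2 v3=2
Collision at t=11/5: particles 1 and 2 swap velocities; positions: p0=62/5 p1=63/5 p2=63/5 p3=97/5; velocities now: v0=2 v1=-2 v2=3 v3=2
Collision at t=9/4: particles 0 and 1 swap velocities; positions: p0=25/2 p1=25/2 p2=51/4 p3=39/2; velocities now: v0=-2 v1=2 v2=3 v3=2
Collision at t=9: particles 2 and 3 swap velocities; positions: p0=-1 p1=26 p2=33 p3=33; velocities now: v0=-2 v1=2 v2=2 v3=3

Answer: 2,3 0,1 1,2 0,1 2,3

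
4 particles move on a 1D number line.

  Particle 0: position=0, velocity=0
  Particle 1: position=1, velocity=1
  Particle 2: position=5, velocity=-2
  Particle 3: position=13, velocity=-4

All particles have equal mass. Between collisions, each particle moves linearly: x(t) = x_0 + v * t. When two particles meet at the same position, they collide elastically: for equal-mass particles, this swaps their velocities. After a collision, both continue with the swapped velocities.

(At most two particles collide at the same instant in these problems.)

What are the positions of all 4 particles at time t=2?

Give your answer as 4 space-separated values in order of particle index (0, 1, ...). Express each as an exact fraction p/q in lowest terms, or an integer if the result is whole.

Answer: 0 1 3 5

Derivation:
Collision at t=4/3: particles 1 and 2 swap velocities; positions: p0=0 p1=7/3 p2=7/3 p3=23/3; velocities now: v0=0 v1=-2 v2=1 v3=-4
Advance to t=2 (no further collisions before then); velocities: v0=0 v1=-2 v2=1 v3=-4; positions = 0 1 3 5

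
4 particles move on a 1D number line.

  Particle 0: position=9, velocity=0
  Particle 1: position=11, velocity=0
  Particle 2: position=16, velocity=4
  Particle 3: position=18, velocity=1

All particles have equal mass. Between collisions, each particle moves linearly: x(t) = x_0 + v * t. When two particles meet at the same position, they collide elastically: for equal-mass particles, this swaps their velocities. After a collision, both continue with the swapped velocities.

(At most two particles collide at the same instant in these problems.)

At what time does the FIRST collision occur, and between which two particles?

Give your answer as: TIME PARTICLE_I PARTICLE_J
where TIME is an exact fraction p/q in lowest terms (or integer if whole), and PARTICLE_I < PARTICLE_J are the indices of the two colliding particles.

Pair (0,1): pos 9,11 vel 0,0 -> not approaching (rel speed 0 <= 0)
Pair (1,2): pos 11,16 vel 0,4 -> not approaching (rel speed -4 <= 0)
Pair (2,3): pos 16,18 vel 4,1 -> gap=2, closing at 3/unit, collide at t=2/3
Earliest collision: t=2/3 between 2 and 3

Answer: 2/3 2 3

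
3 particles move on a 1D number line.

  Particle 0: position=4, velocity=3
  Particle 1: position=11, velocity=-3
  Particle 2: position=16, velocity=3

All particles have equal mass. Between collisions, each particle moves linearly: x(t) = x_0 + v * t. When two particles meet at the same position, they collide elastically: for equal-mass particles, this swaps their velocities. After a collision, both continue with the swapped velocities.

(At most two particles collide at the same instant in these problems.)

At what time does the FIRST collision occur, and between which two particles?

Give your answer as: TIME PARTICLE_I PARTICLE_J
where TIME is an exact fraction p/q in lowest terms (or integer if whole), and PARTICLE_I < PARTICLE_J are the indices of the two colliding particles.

Pair (0,1): pos 4,11 vel 3,-3 -> gap=7, closing at 6/unit, collide at t=7/6
Pair (1,2): pos 11,16 vel -3,3 -> not approaching (rel speed -6 <= 0)
Earliest collision: t=7/6 between 0 and 1

Answer: 7/6 0 1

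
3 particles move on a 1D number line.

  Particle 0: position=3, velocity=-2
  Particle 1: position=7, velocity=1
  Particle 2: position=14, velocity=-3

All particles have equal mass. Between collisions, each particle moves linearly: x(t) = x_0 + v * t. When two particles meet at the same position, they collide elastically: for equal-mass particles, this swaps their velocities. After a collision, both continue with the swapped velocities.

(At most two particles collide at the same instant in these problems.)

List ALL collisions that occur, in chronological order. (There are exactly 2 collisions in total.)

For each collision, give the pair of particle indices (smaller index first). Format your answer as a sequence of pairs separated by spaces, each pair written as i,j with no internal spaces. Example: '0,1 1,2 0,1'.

Collision at t=7/4: particles 1 and 2 swap velocities; positions: p0=-1/2 p1=35/4 p2=35/4; velocities now: v0=-2 v1=-3 v2=1
Collision at t=11: particles 0 and 1 swap velocities; positions: p0=-19 p1=-19 p2=18; velocities now: v0=-3 v1=-2 v2=1

Answer: 1,2 0,1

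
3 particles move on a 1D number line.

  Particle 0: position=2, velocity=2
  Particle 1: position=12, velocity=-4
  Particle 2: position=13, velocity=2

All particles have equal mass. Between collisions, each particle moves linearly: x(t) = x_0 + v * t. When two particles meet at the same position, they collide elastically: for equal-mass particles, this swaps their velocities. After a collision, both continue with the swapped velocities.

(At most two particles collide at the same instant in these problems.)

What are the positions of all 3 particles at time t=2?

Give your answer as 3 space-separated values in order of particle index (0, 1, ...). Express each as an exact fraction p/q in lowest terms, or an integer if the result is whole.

Answer: 4 6 17

Derivation:
Collision at t=5/3: particles 0 and 1 swap velocities; positions: p0=16/3 p1=16/3 p2=49/3; velocities now: v0=-4 v1=2 v2=2
Advance to t=2 (no further collisions before then); velocities: v0=-4 v1=2 v2=2; positions = 4 6 17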